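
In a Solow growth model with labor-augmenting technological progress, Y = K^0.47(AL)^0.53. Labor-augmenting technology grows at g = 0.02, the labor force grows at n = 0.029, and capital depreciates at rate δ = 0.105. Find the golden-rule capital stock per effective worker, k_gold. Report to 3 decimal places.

Capital per effective worker breaks even when investment replaces (n + g + δ)·k; here n + g + δ = 0.154.
Maximizing c = f(k) − (n+g+δ)·k gives f'(k) = n+g+δ, i.e. 0.47·k^(0.47−1) = 0.154, so k_gold = (0.47/0.154)^(1/0.53) ≈ 8.2091.

k_gold ≈ 8.209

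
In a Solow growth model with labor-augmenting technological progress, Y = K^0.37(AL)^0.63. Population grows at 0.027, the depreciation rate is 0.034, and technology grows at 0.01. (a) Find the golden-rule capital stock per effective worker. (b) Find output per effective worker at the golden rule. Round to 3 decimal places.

(a) k_gold ≈ 13.741; (b) y_gold ≈ 2.637

The effective depreciation rate is n + g + δ = 0.027 + 0.01 + 0.034 = 0.071.
Maximizing c = f(k) − (n+g+δ)·k gives f'(k) = n+g+δ, i.e. 0.37·k^(0.37−1) = 0.071, so k_gold = (0.37/0.071)^(1/0.63) ≈ 13.7406.
y_gold = 13.7406^0.37 ≈ 2.6367.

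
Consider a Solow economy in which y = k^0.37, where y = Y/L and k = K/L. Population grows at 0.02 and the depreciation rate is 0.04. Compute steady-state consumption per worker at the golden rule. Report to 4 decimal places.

c_gold ≈ 1.8337

n + δ = 0.02 + 0.04 = 0.06.
At the golden rule the marginal product of capital equals n+δ: 0.37·k^(0.37−1) = 0.06. Solving, k_gold = (0.37/0.06)^(1/0.63) ≈ 17.9493.
y_gold = 17.9493^0.37 ≈ 2.9107.
c_gold = y_gold − (n+δ)·k_gold = 2.9107 − 0.06·17.9493 ≈ 1.8337.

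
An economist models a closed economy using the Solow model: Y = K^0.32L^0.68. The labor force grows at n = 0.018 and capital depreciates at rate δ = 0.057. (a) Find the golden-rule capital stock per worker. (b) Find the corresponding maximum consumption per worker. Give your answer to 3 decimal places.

n + δ = 0.018 + 0.057 = 0.075.
Setting f'(k) = n+δ gives 0.32·k^(0.32−1) = 0.075, hence k_gold = (0.32/0.075)^(1/0.68) ≈ 8.4450.
y_gold = 8.4450^0.32 ≈ 1.9793; c_gold = y_gold − 0.075·k_gold ≈ 1.3459.

(a) k_gold ≈ 8.445; (b) c_gold ≈ 1.346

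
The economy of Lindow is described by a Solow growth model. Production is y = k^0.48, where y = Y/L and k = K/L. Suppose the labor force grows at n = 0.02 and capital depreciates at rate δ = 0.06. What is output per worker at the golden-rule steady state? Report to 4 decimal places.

y_gold ≈ 5.2275

Break-even investment rate: n + δ = 0.02 + 0.06 = 0.08.
At the golden rule the marginal product of capital equals n+δ: 0.48·k^(0.48−1) = 0.08. Solving, k_gold = (0.48/0.08)^(1/0.52) ≈ 31.3650.
Output: y_gold = k_gold^0.48 = 31.3650^0.48 ≈ 5.2275.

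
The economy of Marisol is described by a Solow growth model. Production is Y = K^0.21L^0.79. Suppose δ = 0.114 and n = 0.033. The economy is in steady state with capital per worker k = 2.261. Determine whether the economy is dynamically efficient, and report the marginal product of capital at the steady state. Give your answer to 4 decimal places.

Break-even investment rate: n + δ = 0.033 + 0.114 = 0.147.
MPK = 0.21·k^(0.21−1) = 0.21·2.261^(-0.79) ≈ 0.1102.
MPK < 0.147, so the economy is dynamically inefficient (over-saving).

dynamically inefficient; MPK ≈ 0.1102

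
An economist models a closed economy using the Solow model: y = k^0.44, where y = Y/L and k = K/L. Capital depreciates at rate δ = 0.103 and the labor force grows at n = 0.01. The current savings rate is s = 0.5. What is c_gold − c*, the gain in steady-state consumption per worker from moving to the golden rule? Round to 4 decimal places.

n + δ = 0.01 + 0.103 = 0.113.
Current steady state (s = 0.5): k* = (0.5/0.113)^(1/0.56) ≈ 14.2357, y* = 14.2357^0.44 ≈ 3.2173, c* = (1−0.5)·3.2173 ≈ 1.6086.
Setting f'(k) = n+δ gives 0.44·k^(0.44−1) = 0.113, hence k_gold = (0.44/0.113)^(1/0.56) ≈ 11.3303.
y_gold = 11.3303^0.44 ≈ 2.9098, c_gold = y_gold − 0.113·k_gold ≈ 1.6295.
Gain: Δc = 1.6295 − 1.6086 ≈ 0.0209.

Δc ≈ 0.0209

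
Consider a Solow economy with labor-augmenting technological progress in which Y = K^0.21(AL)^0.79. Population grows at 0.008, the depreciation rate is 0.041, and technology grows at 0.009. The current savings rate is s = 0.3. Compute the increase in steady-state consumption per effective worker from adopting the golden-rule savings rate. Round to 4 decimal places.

Δc ≈ 0.0287

Break-even investment rate: n + g + δ = 0.008 + 0.009 + 0.041 = 0.058.
Current steady state (s = 0.3): k* = (0.3/0.058)^(1/0.79) ≈ 8.0059, y* = 8.0059^0.21 ≈ 1.5478, c* = (1−0.3)·1.5478 ≈ 1.0835.
Setting f'(k) = n+g+δ gives 0.21·k^(0.21−1) = 0.058, hence k_gold = (0.21/0.058)^(1/0.79) ≈ 5.0972.
y_gold = 5.0972^0.21 ≈ 1.4078, c_gold = y_gold − 0.058·k_gold ≈ 1.1122.
Gain: Δc = 1.1122 − 1.0835 ≈ 0.0287.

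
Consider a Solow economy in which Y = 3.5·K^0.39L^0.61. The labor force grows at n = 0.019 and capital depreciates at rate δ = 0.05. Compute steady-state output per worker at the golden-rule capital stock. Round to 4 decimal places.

Break-even investment rate: n + δ = 0.019 + 0.05 = 0.069.
Golden rule sets MPK = n+δ: 0.39·3.5·k^(0.39−1) = 0.069, so k_gold = (0.39·3.5/0.069)^(1/0.61) ≈ 133.3690.
Output: y_gold = 3.5·k_gold^0.39 = 3.5·133.3690^0.39 ≈ 23.5961.

y_gold ≈ 23.5961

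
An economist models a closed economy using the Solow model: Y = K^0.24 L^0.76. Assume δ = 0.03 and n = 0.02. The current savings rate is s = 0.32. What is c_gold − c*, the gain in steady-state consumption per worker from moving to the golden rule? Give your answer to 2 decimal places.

Δc ≈ 0.03

Break-even investment rate: n + δ = 0.02 + 0.03 = 0.05.
Current steady state (s = 0.32): k* = (0.32/0.05)^(1/0.76) ≈ 11.5017, y* = 11.5017^0.24 ≈ 1.7971, c* = (1−0.32)·1.7971 ≈ 1.2221.
Golden rule sets MPK = n+δ: 0.24·k^(0.24−1) = 0.05, so k_gold = (0.24/0.05)^(1/0.76) ≈ 7.8772.
y_gold = 7.8772^0.24 ≈ 1.6411, c_gold = y_gold − 0.05·k_gold ≈ 1.2472.
Gain: Δc = 1.2472 − 1.2221 ≈ 0.0252.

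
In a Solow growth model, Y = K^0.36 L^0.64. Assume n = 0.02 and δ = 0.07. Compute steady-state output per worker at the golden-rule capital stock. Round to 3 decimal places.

n + δ = 0.02 + 0.07 = 0.09.
Setting f'(k) = n+δ gives 0.36·k^(0.36−1) = 0.09, hence k_gold = (0.36/0.09)^(1/0.64) ≈ 8.7241.
Output: y_gold = k_gold^0.36 = 8.7241^0.36 ≈ 2.1810.

y_gold ≈ 2.181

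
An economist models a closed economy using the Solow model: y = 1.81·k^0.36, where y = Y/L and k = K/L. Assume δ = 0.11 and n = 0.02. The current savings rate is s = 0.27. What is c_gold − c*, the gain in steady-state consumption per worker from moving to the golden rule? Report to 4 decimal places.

The effective depreciation rate is n + δ = 0.02 + 0.11 = 0.13.
Current steady state (s = 0.27): k* = (0.27·1.81/0.13)^(1/0.64) ≈ 7.9176, y* = 1.81·7.9176^0.36 ≈ 3.8122, c* = (1−0.27)·3.8122 ≈ 2.7829.
Setting f'(k) = n+δ gives 0.36·1.81·k^(0.36−1) = 0.13, hence k_gold = (0.36·1.81/0.13)^(1/0.64) ≈ 12.4111.
y_gold = 1.81·12.4111^0.36 ≈ 4.4818, c_gold = y_gold − 0.13·k_gold ≈ 2.8683.
Gain: Δc = 2.8683 − 2.7829 ≈ 0.0855.

Δc ≈ 0.0855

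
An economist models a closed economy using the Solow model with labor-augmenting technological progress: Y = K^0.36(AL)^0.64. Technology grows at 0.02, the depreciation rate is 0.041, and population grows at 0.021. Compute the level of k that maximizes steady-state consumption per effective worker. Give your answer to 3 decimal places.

k_gold ≈ 10.090

Capital per effective worker breaks even when investment replaces (n + g + δ)·k; here n + g + δ = 0.082.
Setting f'(k) = n+g+δ gives 0.36·k^(0.36−1) = 0.082, hence k_gold = (0.36/0.082)^(1/0.64) ≈ 10.0899.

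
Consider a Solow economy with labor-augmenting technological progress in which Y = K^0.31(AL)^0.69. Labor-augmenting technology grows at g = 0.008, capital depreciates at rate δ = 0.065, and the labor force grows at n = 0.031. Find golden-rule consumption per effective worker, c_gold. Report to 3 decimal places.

n + g + δ = 0.031 + 0.008 + 0.065 = 0.104.
Setting f'(k) = n+g+δ gives 0.31·k^(0.31−1) = 0.104, hence k_gold = (0.31/0.104)^(1/0.69) ≈ 4.8689.
y_gold = 4.8689^0.31 ≈ 1.6334.
c_gold = y_gold − (n+g+δ)·k_gold = 1.6334 − 0.104·4.8689 ≈ 1.1271.

c_gold ≈ 1.127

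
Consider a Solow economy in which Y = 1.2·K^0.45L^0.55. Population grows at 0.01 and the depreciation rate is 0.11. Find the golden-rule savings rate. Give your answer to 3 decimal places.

s_gold = 0.450

Capital per worker breaks even when investment replaces (n + δ)·k; here n + δ = 0.12.
At the golden rule MPK = n+δ, and in any Cobb-Douglas steady state s = (n+δ)·k/y = MPK·k/y = capital's share 0.45.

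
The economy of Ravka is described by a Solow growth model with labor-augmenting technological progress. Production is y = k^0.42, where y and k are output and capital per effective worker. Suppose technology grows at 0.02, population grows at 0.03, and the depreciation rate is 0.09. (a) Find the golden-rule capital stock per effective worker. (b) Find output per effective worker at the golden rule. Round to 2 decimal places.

Capital per effective worker breaks even when investment replaces (n + g + δ)·k; here n + g + δ = 0.14.
Golden rule sets MPK = n+g+δ: 0.42·k^(0.42−1) = 0.14, so k_gold = (0.42/0.14)^(1/0.58) ≈ 6.6470.
y_gold = 6.6470^0.42 ≈ 2.2157.

(a) k_gold ≈ 6.65; (b) y_gold ≈ 2.22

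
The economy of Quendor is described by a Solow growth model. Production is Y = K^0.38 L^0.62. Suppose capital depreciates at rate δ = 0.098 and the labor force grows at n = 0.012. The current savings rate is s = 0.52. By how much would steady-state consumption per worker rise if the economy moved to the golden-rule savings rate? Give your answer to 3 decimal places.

Δc ≈ 0.082

Break-even investment rate: n + δ = 0.012 + 0.098 = 0.11.
Current steady state (s = 0.52): k* = (0.52/0.11)^(1/0.62) ≈ 12.2485, y* = 12.2485^0.38 ≈ 2.5910, c* = (1−0.52)·2.5910 ≈ 1.2437.
Golden rule sets MPK = n+δ: 0.38·k^(0.38−1) = 0.11, so k_gold = (0.38/0.11)^(1/0.62) ≈ 7.3854.
y_gold = 7.3854^0.38 ≈ 2.1379, c_gold = y_gold − 0.11·k_gold ≈ 1.3255.
Gain: Δc = 1.3255 − 1.2437 ≈ 0.0818.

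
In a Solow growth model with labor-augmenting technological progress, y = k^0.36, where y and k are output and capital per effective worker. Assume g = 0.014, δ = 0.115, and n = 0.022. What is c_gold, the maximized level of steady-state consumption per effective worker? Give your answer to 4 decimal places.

c_gold ≈ 1.0433

n + g + δ = 0.022 + 0.014 + 0.115 = 0.151.
Golden rule sets MPK = n+g+δ: 0.36·k^(0.36−1) = 0.151, so k_gold = (0.36/0.151)^(1/0.64) ≈ 3.8866.
y_gold = 3.8866^0.36 ≈ 1.6302.
c_gold = y_gold − (n+g+δ)·k_gold = 1.6302 − 0.151·3.8866 ≈ 1.0433.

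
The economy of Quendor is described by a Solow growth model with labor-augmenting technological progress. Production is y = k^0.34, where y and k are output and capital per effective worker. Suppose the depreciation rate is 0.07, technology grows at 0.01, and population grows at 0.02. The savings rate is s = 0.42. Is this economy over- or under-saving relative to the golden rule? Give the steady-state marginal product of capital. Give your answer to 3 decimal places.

over-saving; MPK ≈ 0.081

Capital per effective worker breaks even when investment replaces (n + g + δ)·k; here n + g + δ = 0.1.
Steady-state k*: s·k^0.34 = 0.1·k gives k* = (0.42/0.1)^(1/0.66) ≈ 8.7966.
MPK = 0.34·8.7966^(-0.66) ≈ 0.0810.
MPK < n+g+δ = 0.1, so the economy is dynamically inefficient (over-saving).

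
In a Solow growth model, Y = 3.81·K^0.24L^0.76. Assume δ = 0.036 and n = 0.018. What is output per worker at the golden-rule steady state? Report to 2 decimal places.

Break-even investment rate: n + δ = 0.018 + 0.036 = 0.054.
Golden rule sets MPK = n+δ: 0.24·3.81·k^(0.24−1) = 0.054, so k_gold = (0.24·3.81/0.054)^(1/0.76) ≈ 41.3777.
Output: y_gold = 3.81·k_gold^0.24 = 3.81·41.3777^0.24 ≈ 9.3100.

y_gold ≈ 9.31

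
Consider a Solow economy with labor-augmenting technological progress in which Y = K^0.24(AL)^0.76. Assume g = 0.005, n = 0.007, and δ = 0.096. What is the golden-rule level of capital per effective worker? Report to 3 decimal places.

k_gold ≈ 2.860

n + g + δ = 0.007 + 0.005 + 0.096 = 0.108.
Setting f'(k) = n+g+δ gives 0.24·k^(0.24−1) = 0.108, hence k_gold = (0.24/0.108)^(1/0.76) ≈ 2.8596.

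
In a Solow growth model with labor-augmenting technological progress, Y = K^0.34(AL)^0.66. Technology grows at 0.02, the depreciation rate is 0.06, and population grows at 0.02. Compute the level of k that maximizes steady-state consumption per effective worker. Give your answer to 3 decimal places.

Capital per effective worker breaks even when investment replaces (n + g + δ)·k; here n + g + δ = 0.1.
At the golden rule the marginal product of capital equals n+g+δ: 0.34·k^(0.34−1) = 0.1. Solving, k_gold = (0.34/0.1)^(1/0.66) ≈ 6.3866.

k_gold ≈ 6.387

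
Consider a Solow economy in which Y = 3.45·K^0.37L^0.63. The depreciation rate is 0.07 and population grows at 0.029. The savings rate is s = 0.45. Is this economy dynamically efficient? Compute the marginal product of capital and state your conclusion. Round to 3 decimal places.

dynamically inefficient; MPK ≈ 0.081

Break-even investment rate: n + δ = 0.029 + 0.07 = 0.099.
Steady-state k*: s·A·k^0.37 = 0.099·k gives k* = (0.45·3.45/0.099)^(1/0.63) ≈ 78.9686.
MPK = 0.37·3.45·78.9686^(-0.63) ≈ 0.0814.
MPK < n+δ = 0.099, so the economy is dynamically inefficient (over-saving).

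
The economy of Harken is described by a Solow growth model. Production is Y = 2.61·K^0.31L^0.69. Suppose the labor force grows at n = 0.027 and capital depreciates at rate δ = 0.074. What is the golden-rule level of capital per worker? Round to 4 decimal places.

n + δ = 0.027 + 0.074 = 0.101.
Maximizing c = f(k) − (n+δ)·k gives f'(k) = n+δ, i.e. 0.31·2.61·k^(0.31−1) = 0.101, so k_gold = (0.31·2.61/0.101)^(1/0.69) ≈ 20.4025.

k_gold ≈ 20.4025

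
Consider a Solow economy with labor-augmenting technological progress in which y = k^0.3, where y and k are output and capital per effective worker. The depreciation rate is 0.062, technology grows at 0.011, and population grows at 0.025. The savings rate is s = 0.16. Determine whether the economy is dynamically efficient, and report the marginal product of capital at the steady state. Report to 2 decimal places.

dynamically efficient; MPK ≈ 0.18

Capital per effective worker breaks even when investment replaces (n + g + δ)·k; here n + g + δ = 0.098.
Steady-state k*: s·k^0.3 = 0.098·k gives k* = (0.16/0.098)^(1/0.7) ≈ 2.0143.
MPK = 0.3·2.0143^(-0.7) ≈ 0.1837.
MPK > n+g+δ = 0.098, so the economy is dynamically efficient (under-saving).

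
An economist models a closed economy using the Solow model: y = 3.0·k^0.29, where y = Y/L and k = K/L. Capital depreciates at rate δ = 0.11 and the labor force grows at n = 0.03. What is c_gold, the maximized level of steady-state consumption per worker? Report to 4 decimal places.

c_gold ≈ 4.4920

Capital per worker breaks even when investment replaces (n + δ)·k; here n + δ = 0.14.
Golden rule sets MPK = n+δ: 0.29·3.0·k^(0.29−1) = 0.14, so k_gold = (0.29·3.0/0.14)^(1/0.71) ≈ 13.1055.
y_gold = 3.0·13.1055^0.29 ≈ 6.3268.
c_gold = y_gold − (n+δ)·k_gold = 6.3268 − 0.14·13.1055 ≈ 4.4920.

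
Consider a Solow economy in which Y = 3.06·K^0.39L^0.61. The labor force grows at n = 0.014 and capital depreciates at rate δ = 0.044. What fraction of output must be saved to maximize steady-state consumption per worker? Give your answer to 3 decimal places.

s_gold = 0.390

Break-even investment rate: n + δ = 0.014 + 0.044 = 0.058.
At the golden rule MPK = n+δ, and in any Cobb-Douglas steady state s = (n+δ)·k/y = MPK·k/y = capital's share 0.39.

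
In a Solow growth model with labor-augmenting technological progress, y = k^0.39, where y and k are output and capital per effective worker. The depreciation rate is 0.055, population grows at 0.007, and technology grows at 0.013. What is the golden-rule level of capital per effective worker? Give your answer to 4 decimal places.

k_gold ≈ 14.9202

Break-even investment rate: n + g + δ = 0.007 + 0.013 + 0.055 = 0.075.
Golden rule sets MPK = n+g+δ: 0.39·k^(0.39−1) = 0.075, so k_gold = (0.39/0.075)^(1/0.61) ≈ 14.9202.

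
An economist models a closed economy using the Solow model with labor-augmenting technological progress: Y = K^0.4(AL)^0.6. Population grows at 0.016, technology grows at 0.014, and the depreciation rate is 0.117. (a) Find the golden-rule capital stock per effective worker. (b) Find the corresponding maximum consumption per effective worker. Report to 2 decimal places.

(a) k_gold ≈ 5.30; (b) c_gold ≈ 1.17

The effective depreciation rate is n + g + δ = 0.016 + 0.014 + 0.117 = 0.147.
Setting f'(k) = n+g+δ gives 0.4·k^(0.4−1) = 0.147, hence k_gold = (0.4/0.147)^(1/0.6) ≈ 5.3036.
y_gold = 5.3036^0.4 ≈ 1.9491; c_gold = y_gold − 0.147·k_gold ≈ 1.1694.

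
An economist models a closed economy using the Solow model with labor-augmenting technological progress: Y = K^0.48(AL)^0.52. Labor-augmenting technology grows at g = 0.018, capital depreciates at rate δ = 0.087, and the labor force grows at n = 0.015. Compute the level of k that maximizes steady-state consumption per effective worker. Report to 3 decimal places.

The effective depreciation rate is n + g + δ = 0.015 + 0.018 + 0.087 = 0.12.
At the golden rule the marginal product of capital equals n+g+δ: 0.48·k^(0.48−1) = 0.12. Solving, k_gold = (0.48/0.12)^(1/0.52) ≈ 14.3816.

k_gold ≈ 14.382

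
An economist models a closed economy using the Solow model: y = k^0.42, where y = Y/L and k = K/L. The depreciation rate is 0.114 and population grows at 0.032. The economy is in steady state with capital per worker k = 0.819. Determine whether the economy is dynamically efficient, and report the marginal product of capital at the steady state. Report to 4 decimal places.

Break-even investment rate: n + δ = 0.032 + 0.114 = 0.146.
MPK = 0.42·k^(0.42−1) = 0.42·0.819^(-0.58) ≈ 0.4716.
MPK > 0.146, so the economy is dynamically efficient (under-saving).

dynamically efficient; MPK ≈ 0.4716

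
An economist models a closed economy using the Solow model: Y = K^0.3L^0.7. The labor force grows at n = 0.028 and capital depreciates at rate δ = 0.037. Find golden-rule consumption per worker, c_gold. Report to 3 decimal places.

c_gold ≈ 1.348

The effective depreciation rate is n + δ = 0.028 + 0.037 = 0.065.
Setting f'(k) = n+δ gives 0.3·k^(0.3−1) = 0.065, hence k_gold = (0.3/0.065)^(1/0.7) ≈ 8.8893.
y_gold = 8.8893^0.3 ≈ 1.9260.
c_gold = y_gold − (n+δ)·k_gold = 1.9260 − 0.065·8.8893 ≈ 1.3482.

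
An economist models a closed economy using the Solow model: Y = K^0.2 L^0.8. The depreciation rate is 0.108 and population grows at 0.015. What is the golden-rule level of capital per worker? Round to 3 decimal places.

n + δ = 0.015 + 0.108 = 0.123.
Golden rule sets MPK = n+δ: 0.2·k^(0.2−1) = 0.123, so k_gold = (0.2/0.123)^(1/0.8) ≈ 1.8361.

k_gold ≈ 1.836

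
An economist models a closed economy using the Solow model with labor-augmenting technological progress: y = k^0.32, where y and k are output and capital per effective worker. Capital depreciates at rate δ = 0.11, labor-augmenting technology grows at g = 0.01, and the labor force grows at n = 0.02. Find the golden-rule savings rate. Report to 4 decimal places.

s_gold = 0.3200

Break-even investment rate: n + g + δ = 0.02 + 0.01 + 0.11 = 0.14.
At the golden rule MPK = n+g+δ, and in any Cobb-Douglas steady state s = (n+g+δ)·k/y = MPK·k/y = capital's share 0.32.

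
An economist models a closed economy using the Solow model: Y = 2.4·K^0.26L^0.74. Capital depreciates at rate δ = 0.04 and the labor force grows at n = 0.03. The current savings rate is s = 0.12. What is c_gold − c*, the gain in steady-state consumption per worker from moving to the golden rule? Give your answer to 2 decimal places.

Δc ≈ 0.36

Capital per worker breaks even when investment replaces (n + δ)·k; here n + δ = 0.07.
Current steady state (s = 0.12): k* = (0.12·2.4/0.07)^(1/0.74) ≈ 6.7628, y* = 2.4·6.7628^0.26 ≈ 3.9450, c* = (1−0.12)·3.9450 ≈ 3.4716.
Setting f'(k) = n+δ gives 0.26·2.4·k^(0.26−1) = 0.07, hence k_gold = (0.26·2.4/0.07)^(1/0.74) ≈ 19.2265.
y_gold = 2.4·19.2265^0.26 ≈ 5.1764, c_gold = y_gold − 0.07·k_gold ≈ 3.8305.
Gain: Δc = 3.8305 − 3.4716 ≈ 0.3589.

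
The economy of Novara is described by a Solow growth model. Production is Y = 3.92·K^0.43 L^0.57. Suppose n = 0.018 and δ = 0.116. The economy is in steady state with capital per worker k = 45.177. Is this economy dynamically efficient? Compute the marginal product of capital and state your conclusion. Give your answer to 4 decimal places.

dynamically efficient; MPK ≈ 0.1921

Capital per worker breaks even when investment replaces (n + δ)·k; here n + δ = 0.134.
MPK = 0.43·3.92·k^(0.43−1) = 0.43·3.92·45.177^(-0.57) ≈ 0.1921.
MPK > 0.134, so the economy is dynamically efficient (under-saving).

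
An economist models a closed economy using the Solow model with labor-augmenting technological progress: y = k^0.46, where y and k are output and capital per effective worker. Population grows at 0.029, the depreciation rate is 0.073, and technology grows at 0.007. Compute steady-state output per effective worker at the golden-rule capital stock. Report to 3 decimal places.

The effective depreciation rate is n + g + δ = 0.029 + 0.007 + 0.073 = 0.109.
Setting f'(k) = n+g+δ gives 0.46·k^(0.46−1) = 0.109, hence k_gold = (0.46/0.109)^(1/0.54) ≈ 14.3887.
Output: y_gold = k_gold^0.46 = 14.3887^0.46 ≈ 3.4095.

y_gold ≈ 3.409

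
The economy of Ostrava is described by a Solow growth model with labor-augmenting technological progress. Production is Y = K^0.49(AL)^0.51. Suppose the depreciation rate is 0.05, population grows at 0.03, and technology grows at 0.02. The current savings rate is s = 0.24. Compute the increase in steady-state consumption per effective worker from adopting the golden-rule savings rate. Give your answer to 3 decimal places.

Capital per effective worker breaks even when investment replaces (n + g + δ)·k; here n + g + δ = 0.1.
Current steady state (s = 0.24): k* = (0.24/0.1)^(1/0.51) ≈ 5.5656, y* = 5.5656^0.49 ≈ 2.3190, c* = (1−0.24)·2.3190 ≈ 1.7624.
Golden rule sets MPK = n+g+δ: 0.49·k^(0.49−1) = 0.1, so k_gold = (0.49/0.1)^(1/0.51) ≈ 22.5593.
y_gold = 22.5593^0.49 ≈ 4.6039, c_gold = y_gold − 0.1·k_gold ≈ 2.3480.
Gain: Δc = 2.3480 − 1.7624 ≈ 0.5856.

Δc ≈ 0.586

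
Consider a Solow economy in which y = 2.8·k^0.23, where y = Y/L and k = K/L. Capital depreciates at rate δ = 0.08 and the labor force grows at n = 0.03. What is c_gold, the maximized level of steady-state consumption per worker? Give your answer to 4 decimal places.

c_gold ≈ 3.6551

Break-even investment rate: n + δ = 0.03 + 0.08 = 0.11.
Setting f'(k) = n+δ gives 0.23·2.8·k^(0.23−1) = 0.11, hence k_gold = (0.23·2.8/0.11)^(1/0.77) ≈ 9.9253.
y_gold = 2.8·9.9253^0.23 ≈ 4.7469.
c_gold = y_gold − (n+δ)·k_gold = 4.7469 − 0.11·9.9253 ≈ 3.6551.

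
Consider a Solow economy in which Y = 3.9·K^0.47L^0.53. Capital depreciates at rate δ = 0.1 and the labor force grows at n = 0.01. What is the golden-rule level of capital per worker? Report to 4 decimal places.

The effective depreciation rate is n + δ = 0.01 + 0.1 = 0.11.
Maximizing c = f(k) − (n+δ)·k gives f'(k) = n+δ, i.e. 0.47·3.9·k^(0.47−1) = 0.11, so k_gold = (0.47·3.9/0.11)^(1/0.53) ≈ 201.9417.

k_gold ≈ 201.9417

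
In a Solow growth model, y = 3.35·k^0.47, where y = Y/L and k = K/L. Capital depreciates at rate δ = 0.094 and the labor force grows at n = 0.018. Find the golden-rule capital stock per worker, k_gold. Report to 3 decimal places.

n + δ = 0.018 + 0.094 = 0.112.
At the golden rule the marginal product of capital equals n+δ: 0.47·3.35·k^(0.47−1) = 0.112. Solving, k_gold = (0.47·3.35/0.112)^(1/0.53) ≈ 146.5195.

k_gold ≈ 146.520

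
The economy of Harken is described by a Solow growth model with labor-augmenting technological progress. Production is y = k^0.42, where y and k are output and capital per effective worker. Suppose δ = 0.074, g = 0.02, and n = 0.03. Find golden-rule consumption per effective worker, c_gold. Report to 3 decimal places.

The effective depreciation rate is n + g + δ = 0.03 + 0.02 + 0.074 = 0.124.
At the golden rule the marginal product of capital equals n+g+δ: 0.42·k^(0.42−1) = 0.124. Solving, k_gold = (0.42/0.124)^(1/0.58) ≈ 8.1940.
y_gold = 8.1940^0.42 ≈ 2.4192.
c_gold = y_gold − (n+g+δ)·k_gold = 2.4192 − 0.124·8.1940 ≈ 1.4031.

c_gold ≈ 1.403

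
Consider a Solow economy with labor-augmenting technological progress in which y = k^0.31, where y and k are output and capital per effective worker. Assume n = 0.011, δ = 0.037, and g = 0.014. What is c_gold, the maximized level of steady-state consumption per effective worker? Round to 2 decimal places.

Capital per effective worker breaks even when investment replaces (n + g + δ)·k; here n + g + δ = 0.062.
At the golden rule the marginal product of capital equals n+g+δ: 0.31·k^(0.31−1) = 0.062. Solving, k_gold = (0.31/0.062)^(1/0.69) ≈ 10.3039.
y_gold = 10.3039^0.31 ≈ 2.0608.
c_gold = y_gold − (n+g+δ)·k_gold = 2.0608 − 0.062·10.3039 ≈ 1.4219.

c_gold ≈ 1.42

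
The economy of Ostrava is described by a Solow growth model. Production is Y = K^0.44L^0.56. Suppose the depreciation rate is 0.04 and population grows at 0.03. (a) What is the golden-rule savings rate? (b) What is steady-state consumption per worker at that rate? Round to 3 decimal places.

(a) s_gold = 0.440; (b) c_gold ≈ 2.374

Break-even investment rate: n + δ = 0.03 + 0.04 = 0.07.
For Cobb-Douglas, s_gold equals capital's share: s_gold = 0.44.
At the golden rule the marginal product of capital equals n+δ: 0.44·k^(0.44−1) = 0.07. Solving, k_gold = (0.44/0.07)^(1/0.56) ≈ 26.6461.
y_gold = 26.6461^0.44 ≈ 4.2391; c_gold = (1−0.44)·y_gold ≈ 2.3739.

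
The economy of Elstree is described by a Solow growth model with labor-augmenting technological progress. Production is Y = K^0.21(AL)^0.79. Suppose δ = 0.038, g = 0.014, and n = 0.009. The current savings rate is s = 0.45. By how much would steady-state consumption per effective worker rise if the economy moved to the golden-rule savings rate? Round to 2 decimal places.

Capital per effective worker breaks even when investment replaces (n + g + δ)·k; here n + g + δ = 0.061.
Current steady state (s = 0.45): k* = (0.45/0.061)^(1/0.79) ≈ 12.5483, y* = 12.5483^0.21 ≈ 1.7010, c* = (1−0.45)·1.7010 ≈ 0.9355.
Maximizing c = f(k) − (n+g+δ)·k gives f'(k) = n+g+δ, i.e. 0.21·k^(0.21−1) = 0.061, so k_gold = (0.21/0.061)^(1/0.79) ≈ 4.7820.
y_gold = 4.7820^0.21 ≈ 1.3890, c_gold = y_gold − 0.061·k_gold ≈ 1.0973.
Gain: Δc = 1.0973 − 0.9355 ≈ 0.1618.

Δc ≈ 0.16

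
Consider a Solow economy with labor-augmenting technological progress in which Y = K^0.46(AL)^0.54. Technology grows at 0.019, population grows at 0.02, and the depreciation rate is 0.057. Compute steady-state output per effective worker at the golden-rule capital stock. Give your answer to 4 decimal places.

Capital per effective worker breaks even when investment replaces (n + g + δ)·k; here n + g + δ = 0.096.
Setting f'(k) = n+g+δ gives 0.46·k^(0.46−1) = 0.096, hence k_gold = (0.46/0.096)^(1/0.54) ≈ 18.2037.
Output: y_gold = k_gold^0.46 = 18.2037^0.46 ≈ 3.7990.

y_gold ≈ 3.7990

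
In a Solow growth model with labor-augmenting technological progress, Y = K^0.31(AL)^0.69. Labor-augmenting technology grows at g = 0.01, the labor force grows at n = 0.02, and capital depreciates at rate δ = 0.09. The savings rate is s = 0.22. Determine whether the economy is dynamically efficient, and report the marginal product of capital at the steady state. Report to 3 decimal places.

n + g + δ = 0.02 + 0.01 + 0.09 = 0.12.
Steady-state k*: s·k^0.31 = 0.12·k gives k* = (0.22/0.12)^(1/0.69) ≈ 2.4072.
MPK = 0.31·2.4072^(-0.69) ≈ 0.1691.
MPK > n+g+δ = 0.12, so the economy is dynamically efficient (under-saving).

dynamically efficient; MPK ≈ 0.169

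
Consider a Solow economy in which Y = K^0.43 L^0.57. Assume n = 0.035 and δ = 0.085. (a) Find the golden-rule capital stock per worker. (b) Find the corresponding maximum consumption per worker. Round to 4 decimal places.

(a) k_gold ≈ 9.3850; (b) c_gold ≈ 1.4929

Break-even investment rate: n + δ = 0.035 + 0.085 = 0.12.
Golden rule sets MPK = n+δ: 0.43·k^(0.43−1) = 0.12, so k_gold = (0.43/0.12)^(1/0.57) ≈ 9.3850.
y_gold = 9.3850^0.43 ≈ 2.6191; c_gold = y_gold − 0.12·k_gold ≈ 1.4929.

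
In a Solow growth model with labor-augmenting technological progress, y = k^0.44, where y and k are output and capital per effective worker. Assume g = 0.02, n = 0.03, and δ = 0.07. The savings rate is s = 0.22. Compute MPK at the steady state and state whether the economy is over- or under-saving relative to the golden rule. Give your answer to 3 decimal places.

Capital per effective worker breaks even when investment replaces (n + g + δ)·k; here n + g + δ = 0.12.
Steady-state k*: s·k^0.44 = 0.12·k gives k* = (0.22/0.12)^(1/0.56) ≈ 2.9517.
MPK = 0.44·2.9517^(-0.56) ≈ 0.2400.
MPK > n+g+δ = 0.12, so the economy is dynamically efficient (under-saving).

under-saving; MPK ≈ 0.240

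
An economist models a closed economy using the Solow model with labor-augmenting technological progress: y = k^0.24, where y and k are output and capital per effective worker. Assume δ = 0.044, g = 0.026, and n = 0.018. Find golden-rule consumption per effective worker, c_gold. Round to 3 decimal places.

c_gold ≈ 1.043

The effective depreciation rate is n + g + δ = 0.018 + 0.026 + 0.044 = 0.088.
At the golden rule the marginal product of capital equals n+g+δ: 0.24·k^(0.24−1) = 0.088. Solving, k_gold = (0.24/0.088)^(1/0.76) ≈ 3.7439.
y_gold = 3.7439^0.24 ≈ 1.3728.
c_gold = y_gold − (n+g+δ)·k_gold = 1.3728 − 0.088·3.7439 ≈ 1.0433.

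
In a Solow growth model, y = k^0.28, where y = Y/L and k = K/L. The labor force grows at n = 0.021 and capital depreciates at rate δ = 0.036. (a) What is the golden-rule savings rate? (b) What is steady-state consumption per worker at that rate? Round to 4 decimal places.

(a) s_gold = 0.2800; (b) c_gold ≈ 1.3371

n + δ = 0.021 + 0.036 = 0.057.
For Cobb-Douglas, s_gold equals capital's share: s_gold = 0.28.
Setting f'(k) = n+δ gives 0.28·k^(0.28−1) = 0.057, hence k_gold = (0.28/0.057)^(1/0.72) ≈ 9.1225.
y_gold = 9.1225^0.28 ≈ 1.8571; c_gold = (1−0.28)·y_gold ≈ 1.3371.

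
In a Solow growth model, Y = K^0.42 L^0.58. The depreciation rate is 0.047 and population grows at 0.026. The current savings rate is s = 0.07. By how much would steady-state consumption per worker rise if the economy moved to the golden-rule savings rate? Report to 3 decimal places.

The effective depreciation rate is n + δ = 0.026 + 0.047 = 0.073.
Current steady state (s = 0.07): k* = (0.07/0.073)^(1/0.58) ≈ 0.9302, y* = 0.9302^0.42 ≈ 0.9701, c* = (1−0.07)·0.9701 ≈ 0.9022.
Maximizing c = f(k) − (n+δ)·k gives f'(k) = n+δ, i.e. 0.42·k^(0.42−1) = 0.073, so k_gold = (0.42/0.073)^(1/0.58) ≈ 20.4276.
y_gold = 20.4276^0.42 ≈ 3.5505, c_gold = y_gold − 0.073·k_gold ≈ 2.0593.
Gain: Δc = 2.0593 − 0.9022 ≈ 1.1571.

Δc ≈ 1.157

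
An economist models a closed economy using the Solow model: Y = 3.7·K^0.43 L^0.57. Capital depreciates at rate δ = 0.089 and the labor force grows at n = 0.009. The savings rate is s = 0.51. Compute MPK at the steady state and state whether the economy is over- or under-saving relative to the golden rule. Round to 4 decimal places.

over-saving; MPK ≈ 0.0826

n + δ = 0.009 + 0.089 = 0.098.
Steady-state k*: s·A·k^0.43 = 0.098·k gives k* = (0.51·3.7/0.098)^(1/0.57) ≈ 179.3037.
MPK = 0.43·3.7·179.3037^(-0.57) ≈ 0.0826.
MPK < n+δ = 0.098, so the economy is dynamically inefficient (over-saving).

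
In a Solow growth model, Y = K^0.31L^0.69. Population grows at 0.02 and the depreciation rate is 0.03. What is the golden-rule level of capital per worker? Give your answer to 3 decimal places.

Capital per worker breaks even when investment replaces (n + δ)·k; here n + δ = 0.05.
Maximizing c = f(k) − (n+δ)·k gives f'(k) = n+δ, i.e. 0.31·k^(0.31−1) = 0.05, so k_gold = (0.31/0.05)^(1/0.69) ≈ 14.0732.

k_gold ≈ 14.073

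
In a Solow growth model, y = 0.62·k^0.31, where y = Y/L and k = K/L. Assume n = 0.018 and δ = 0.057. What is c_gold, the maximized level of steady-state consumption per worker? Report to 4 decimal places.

c_gold ≈ 0.6529

n + δ = 0.018 + 0.057 = 0.075.
Golden rule sets MPK = n+δ: 0.31·0.62·k^(0.31−1) = 0.075, so k_gold = (0.31·0.62/0.075)^(1/0.69) ≈ 3.9112.
y_gold = 0.62·3.9112^0.31 ≈ 0.9463.
c_gold = y_gold − (n+δ)·k_gold = 0.9463 − 0.075·3.9112 ≈ 0.6529.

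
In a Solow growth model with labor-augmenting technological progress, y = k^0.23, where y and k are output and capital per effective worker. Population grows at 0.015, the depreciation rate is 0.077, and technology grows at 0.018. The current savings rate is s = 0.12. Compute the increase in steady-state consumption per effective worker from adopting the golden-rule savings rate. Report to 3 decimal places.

Δc ≈ 0.057

The effective depreciation rate is n + g + δ = 0.015 + 0.018 + 0.077 = 0.11.
Current steady state (s = 0.12): k* = (0.12/0.11)^(1/0.77) ≈ 1.1196, y* = 1.1196^0.23 ≈ 1.0263, c* = (1−0.12)·1.0263 ≈ 0.9032.
Golden rule sets MPK = n+g+δ: 0.23·k^(0.23−1) = 0.11, so k_gold = (0.23/0.11)^(1/0.77) ≈ 2.6063.
y_gold = 2.6063^0.23 ≈ 1.2465, c_gold = y_gold − 0.11·k_gold ≈ 0.9598.
Gain: Δc = 0.9598 − 0.9032 ≈ 0.0566.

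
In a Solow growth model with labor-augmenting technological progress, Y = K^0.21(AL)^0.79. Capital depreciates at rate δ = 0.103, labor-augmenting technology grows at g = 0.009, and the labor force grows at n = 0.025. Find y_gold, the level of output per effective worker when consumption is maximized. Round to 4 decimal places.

Capital per effective worker breaks even when investment replaces (n + g + δ)·k; here n + g + δ = 0.137.
Golden rule sets MPK = n+g+δ: 0.21·k^(0.21−1) = 0.137, so k_gold = (0.21/0.137)^(1/0.79) ≈ 1.7172.
Output: y_gold = k_gold^0.21 = 1.7172^0.21 ≈ 1.1202.

y_gold ≈ 1.1202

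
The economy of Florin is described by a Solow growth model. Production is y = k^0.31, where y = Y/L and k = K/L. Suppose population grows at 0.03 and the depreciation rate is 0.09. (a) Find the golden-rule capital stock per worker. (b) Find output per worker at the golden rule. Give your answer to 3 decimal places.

(a) k_gold ≈ 3.957; (b) y_gold ≈ 1.532

Break-even investment rate: n + δ = 0.03 + 0.09 = 0.12.
At the golden rule the marginal product of capital equals n+δ: 0.31·k^(0.31−1) = 0.12. Solving, k_gold = (0.31/0.12)^(1/0.69) ≈ 3.9570.
y_gold = 3.9570^0.31 ≈ 1.5317.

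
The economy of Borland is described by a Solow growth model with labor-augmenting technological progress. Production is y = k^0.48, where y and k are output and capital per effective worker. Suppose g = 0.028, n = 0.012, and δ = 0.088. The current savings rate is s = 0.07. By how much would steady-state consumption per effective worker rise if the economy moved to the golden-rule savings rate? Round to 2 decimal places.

Break-even investment rate: n + g + δ = 0.012 + 0.028 + 0.088 = 0.128.
Current steady state (s = 0.07): k* = (0.07/0.128)^(1/0.52) ≈ 0.3133, y* = 0.3133^0.48 ≈ 0.5729, c* = (1−0.07)·0.5729 ≈ 0.5328.
Maximizing c = f(k) − (n+g+δ)·k gives f'(k) = n+g+δ, i.e. 0.48·k^(0.48−1) = 0.128, so k_gold = (0.48/0.128)^(1/0.52) ≈ 12.7030.
y_gold = 12.7030^0.48 ≈ 3.3875, c_gold = y_gold − 0.128·k_gold ≈ 1.7615.
Gain: Δc = 1.7615 − 0.5328 ≈ 1.2287.

Δc ≈ 1.23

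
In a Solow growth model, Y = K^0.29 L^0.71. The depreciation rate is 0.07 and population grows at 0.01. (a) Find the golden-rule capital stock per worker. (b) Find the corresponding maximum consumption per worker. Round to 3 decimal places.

(a) k_gold ≈ 6.134; (b) c_gold ≈ 1.201

The effective depreciation rate is n + δ = 0.01 + 0.07 = 0.08.
Golden rule sets MPK = n+δ: 0.29·k^(0.29−1) = 0.08, so k_gold = (0.29/0.08)^(1/0.71) ≈ 6.1342.
y_gold = 6.1342^0.29 ≈ 1.6922; c_gold = y_gold − 0.08·k_gold ≈ 1.2015.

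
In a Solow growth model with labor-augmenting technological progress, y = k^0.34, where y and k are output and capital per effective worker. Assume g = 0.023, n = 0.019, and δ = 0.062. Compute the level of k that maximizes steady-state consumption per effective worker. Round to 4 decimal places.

k_gold ≈ 6.0181

The effective depreciation rate is n + g + δ = 0.019 + 0.023 + 0.062 = 0.104.
Setting f'(k) = n+g+δ gives 0.34·k^(0.34−1) = 0.104, hence k_gold = (0.34/0.104)^(1/0.66) ≈ 6.0181.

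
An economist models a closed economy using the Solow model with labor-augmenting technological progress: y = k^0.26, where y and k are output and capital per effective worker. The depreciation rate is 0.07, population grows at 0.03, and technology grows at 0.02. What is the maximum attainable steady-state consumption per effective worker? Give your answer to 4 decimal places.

Capital per effective worker breaks even when investment replaces (n + g + δ)·k; here n + g + δ = 0.12.
At the golden rule the marginal product of capital equals n+g+δ: 0.26·k^(0.26−1) = 0.12. Solving, k_gold = (0.26/0.12)^(1/0.74) ≈ 2.8430.
y_gold = 2.8430^0.26 ≈ 1.3121.
c_gold = y_gold − (n+g+δ)·k_gold = 1.3121 − 0.12·2.8430 ≈ 0.9710.

c_gold ≈ 0.9710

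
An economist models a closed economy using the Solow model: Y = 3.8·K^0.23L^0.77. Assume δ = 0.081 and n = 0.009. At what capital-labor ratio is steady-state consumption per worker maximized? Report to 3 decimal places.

k_gold ≈ 19.150

n + δ = 0.009 + 0.081 = 0.09.
Golden rule sets MPK = n+δ: 0.23·3.8·k^(0.23−1) = 0.09, so k_gold = (0.23·3.8/0.09)^(1/0.77) ≈ 19.1499.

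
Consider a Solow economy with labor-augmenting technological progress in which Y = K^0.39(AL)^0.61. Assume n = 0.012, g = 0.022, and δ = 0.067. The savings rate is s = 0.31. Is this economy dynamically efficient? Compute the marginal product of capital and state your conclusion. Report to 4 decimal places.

Break-even investment rate: n + g + δ = 0.012 + 0.022 + 0.067 = 0.101.
Steady-state k*: s·k^0.39 = 0.101·k gives k* = (0.31/0.101)^(1/0.61) ≈ 6.2868.
MPK = 0.39·6.2868^(-0.61) ≈ 0.1271.
MPK > n+g+δ = 0.101, so the economy is dynamically efficient (under-saving).

dynamically efficient; MPK ≈ 0.1271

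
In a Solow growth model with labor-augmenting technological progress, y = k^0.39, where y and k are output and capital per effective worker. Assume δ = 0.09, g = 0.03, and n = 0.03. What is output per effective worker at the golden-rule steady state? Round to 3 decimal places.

y_gold ≈ 1.842

n + g + δ = 0.03 + 0.03 + 0.09 = 0.15.
Setting f'(k) = n+g+δ gives 0.39·k^(0.39−1) = 0.15, hence k_gold = (0.39/0.15)^(1/0.61) ≈ 4.7894.
Output: y_gold = k_gold^0.39 = 4.7894^0.39 ≈ 1.8421.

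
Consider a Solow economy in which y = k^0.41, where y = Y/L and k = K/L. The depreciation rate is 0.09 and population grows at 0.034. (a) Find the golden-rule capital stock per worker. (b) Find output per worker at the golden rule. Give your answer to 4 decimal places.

(a) k_gold ≈ 7.5906; (b) y_gold ≈ 2.2957

n + δ = 0.034 + 0.09 = 0.124.
Setting f'(k) = n+δ gives 0.41·k^(0.41−1) = 0.124, hence k_gold = (0.41/0.124)^(1/0.59) ≈ 7.5906.
y_gold = 7.5906^0.41 ≈ 2.2957.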